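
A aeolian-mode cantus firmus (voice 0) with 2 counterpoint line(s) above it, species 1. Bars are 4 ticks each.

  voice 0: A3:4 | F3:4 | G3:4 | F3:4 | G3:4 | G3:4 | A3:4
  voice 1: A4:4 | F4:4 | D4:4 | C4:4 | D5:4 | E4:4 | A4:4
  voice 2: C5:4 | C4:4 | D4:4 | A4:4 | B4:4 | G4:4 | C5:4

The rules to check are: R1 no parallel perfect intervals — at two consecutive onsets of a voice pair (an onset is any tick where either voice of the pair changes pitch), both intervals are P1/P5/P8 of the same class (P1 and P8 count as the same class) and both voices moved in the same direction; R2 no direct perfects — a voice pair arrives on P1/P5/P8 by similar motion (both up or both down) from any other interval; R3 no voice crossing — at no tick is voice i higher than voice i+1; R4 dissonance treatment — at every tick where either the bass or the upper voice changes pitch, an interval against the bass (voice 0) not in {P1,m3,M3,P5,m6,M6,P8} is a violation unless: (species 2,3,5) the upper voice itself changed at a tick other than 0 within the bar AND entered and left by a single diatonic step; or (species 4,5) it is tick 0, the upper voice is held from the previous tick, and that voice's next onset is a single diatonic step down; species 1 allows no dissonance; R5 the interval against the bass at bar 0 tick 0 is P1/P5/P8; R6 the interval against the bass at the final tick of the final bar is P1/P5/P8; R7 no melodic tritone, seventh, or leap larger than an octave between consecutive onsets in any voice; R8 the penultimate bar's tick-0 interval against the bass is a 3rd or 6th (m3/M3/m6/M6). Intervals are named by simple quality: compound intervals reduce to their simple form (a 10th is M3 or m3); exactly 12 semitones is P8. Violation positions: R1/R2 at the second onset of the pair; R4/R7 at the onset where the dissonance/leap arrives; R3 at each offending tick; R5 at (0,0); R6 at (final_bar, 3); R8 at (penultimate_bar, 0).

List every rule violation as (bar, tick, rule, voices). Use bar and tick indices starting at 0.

bar 0: v0=A3 v1=A4 v2=C5 downbeat m3
bar 1: v0=F3 v1=F4 v2=C4 downbeat P5
bar 2: v0=G3 v1=D4 v2=D4 downbeat P5
bar 3: v0=F3 v1=C4 v2=A4 downbeat M3
bar 4: v0=G3 v1=D5 v2=B4 downbeat M3
bar 5: v0=G3 v1=E4 v2=G4 downbeat P8
bar 6: v0=A3 v1=A4 v2=C5 downbeat m3
  -> R5 @ bar 0 tick 0 v(0, 2): opens on m3
  -> R1 @ bar 1 tick 0 v(0, 1): A3/A4 P8 -> F3/F4 P8 similar
  -> R2 @ bar 1 tick 0 v(0, 2): A3/C5 m3 -> F3/C4 P5 similar
  -> R3 @ bar 1 tick 0 v(1, 2): F4 above C4
  -> R3 @ bar 1 tick 1 v(1, 2): F4 above C4
  -> R3 @ bar 1 tick 2 v(1, 2): F4 above C4
  -> R3 @ bar 1 tick 3 v(1, 2): F4 above C4
  -> R1 @ bar 2 tick 0 v(0, 2): F3/C4 P5 -> G3/D4 P5 similar
  -> R1 @ bar 3 tick 0 v(0, 1): G3/D4 P5 -> F3/C4 P5 similar
  -> R1 @ bar 4 tick 0 v(0, 1): F3/C4 P5 -> G3/D5 P5 similar
  -> R3 @ bar 4 tick 0 v(1, 2): D5 above B4
  -> R7 @ bar 4 tick 0 v(1,): C4->D5 leap 14st
  -> R3 @ bar 4 tick 1 v(1, 2): D5 above B4
  -> R3 @ bar 4 tick 2 v(1, 2): D5 above B4
  -> R3 @ bar 4 tick 3 v(1, 2): D5 above B4
  -> R7 @ bar 5 tick 0 v(1,): D5->E4 leap 10st
  -> R8 @ bar 5 tick 0 v(0, 2): penult P8 not 3rd/6th
  -> R2 @ bar 6 tick 0 v(0, 1): G3/E4 M6 -> A3/A4 P8 similar
  -> R6 @ bar 6 tick 3 v(0, 2): closes on m3

(0, 0, R5, (0, 2))
(1, 0, R1, (0, 1))
(1, 0, R2, (0, 2))
(1, 0, R3, (1, 2))
(1, 1, R3, (1, 2))
(1, 2, R3, (1, 2))
(1, 3, R3, (1, 2))
(2, 0, R1, (0, 2))
(3, 0, R1, (0, 1))
(4, 0, R1, (0, 1))
(4, 0, R3, (1, 2))
(4, 0, R7, (1,))
(4, 1, R3, (1, 2))
(4, 2, R3, (1, 2))
(4, 3, R3, (1, 2))
(5, 0, R7, (1,))
(5, 0, R8, (0, 2))
(6, 0, R2, (0, 1))
(6, 3, R6, (0, 2))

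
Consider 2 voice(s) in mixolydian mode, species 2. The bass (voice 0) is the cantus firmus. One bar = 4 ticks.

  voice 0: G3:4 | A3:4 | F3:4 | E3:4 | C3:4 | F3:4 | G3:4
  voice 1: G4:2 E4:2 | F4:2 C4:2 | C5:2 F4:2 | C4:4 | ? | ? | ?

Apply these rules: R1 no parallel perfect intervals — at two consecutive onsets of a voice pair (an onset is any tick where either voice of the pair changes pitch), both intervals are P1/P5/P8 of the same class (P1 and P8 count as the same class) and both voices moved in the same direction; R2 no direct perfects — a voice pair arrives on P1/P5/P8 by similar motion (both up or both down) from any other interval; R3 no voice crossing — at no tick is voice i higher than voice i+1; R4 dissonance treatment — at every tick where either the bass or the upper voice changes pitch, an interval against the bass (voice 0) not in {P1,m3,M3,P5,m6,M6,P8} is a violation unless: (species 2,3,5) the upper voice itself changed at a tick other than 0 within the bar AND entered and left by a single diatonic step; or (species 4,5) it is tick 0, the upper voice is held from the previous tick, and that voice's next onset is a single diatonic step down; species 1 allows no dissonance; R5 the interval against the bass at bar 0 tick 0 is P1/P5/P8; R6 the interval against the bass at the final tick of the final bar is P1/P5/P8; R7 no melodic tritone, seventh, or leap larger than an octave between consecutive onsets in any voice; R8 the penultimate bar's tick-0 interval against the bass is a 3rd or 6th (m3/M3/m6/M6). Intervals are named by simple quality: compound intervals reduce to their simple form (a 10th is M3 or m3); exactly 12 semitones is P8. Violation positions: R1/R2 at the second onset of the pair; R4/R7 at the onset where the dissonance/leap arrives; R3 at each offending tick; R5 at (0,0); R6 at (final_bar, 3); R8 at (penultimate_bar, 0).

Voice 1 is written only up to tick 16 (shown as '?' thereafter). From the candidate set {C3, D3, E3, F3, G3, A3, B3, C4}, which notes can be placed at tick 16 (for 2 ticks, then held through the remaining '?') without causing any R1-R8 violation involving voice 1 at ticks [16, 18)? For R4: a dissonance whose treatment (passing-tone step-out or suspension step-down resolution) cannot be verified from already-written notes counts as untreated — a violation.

{A3, C4, E3}

C3: violates R2
D3: violates R4,R7
E3: legal
F3: violates R4
G3: violates R2
A3: legal
B3: violates R4
C4: legal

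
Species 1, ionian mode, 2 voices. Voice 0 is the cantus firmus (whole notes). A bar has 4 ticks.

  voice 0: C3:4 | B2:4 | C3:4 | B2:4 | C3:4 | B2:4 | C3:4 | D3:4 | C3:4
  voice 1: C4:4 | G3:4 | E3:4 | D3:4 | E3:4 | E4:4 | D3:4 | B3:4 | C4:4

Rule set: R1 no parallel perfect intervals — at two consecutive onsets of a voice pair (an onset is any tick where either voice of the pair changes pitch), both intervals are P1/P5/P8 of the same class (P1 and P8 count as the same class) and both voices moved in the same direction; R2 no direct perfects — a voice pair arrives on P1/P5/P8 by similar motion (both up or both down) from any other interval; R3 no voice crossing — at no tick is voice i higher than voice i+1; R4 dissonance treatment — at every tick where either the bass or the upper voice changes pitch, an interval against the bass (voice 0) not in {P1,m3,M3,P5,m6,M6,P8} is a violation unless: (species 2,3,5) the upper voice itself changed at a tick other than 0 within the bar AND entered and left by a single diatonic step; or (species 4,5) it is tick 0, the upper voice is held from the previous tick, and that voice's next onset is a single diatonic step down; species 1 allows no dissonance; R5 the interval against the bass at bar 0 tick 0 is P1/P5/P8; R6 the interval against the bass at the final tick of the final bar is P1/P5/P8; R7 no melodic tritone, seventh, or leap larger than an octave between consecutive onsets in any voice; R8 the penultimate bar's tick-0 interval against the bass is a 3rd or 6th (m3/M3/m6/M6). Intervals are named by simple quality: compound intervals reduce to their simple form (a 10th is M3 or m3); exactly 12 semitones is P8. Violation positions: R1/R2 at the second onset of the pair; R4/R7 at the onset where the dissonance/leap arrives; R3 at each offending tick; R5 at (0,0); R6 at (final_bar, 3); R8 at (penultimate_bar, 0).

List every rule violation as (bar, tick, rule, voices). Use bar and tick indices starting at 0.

(5, 0, R4, (0, 1))
(6, 0, R4, (0, 1))
(6, 0, R7, (1,))

bar 0: v0=C3 v1=C4 downbeat P8
bar 1: v0=B2 v1=G3 downbeat m6
bar 2: v0=C3 v1=E3 downbeat M3
bar 3: v0=B2 v1=D3 downbeat m3
bar 4: v0=C3 v1=E3 downbeat M3
bar 5: v0=B2 v1=E4 downbeat P4
bar 6: v0=C3 v1=D3 downbeat M2
bar 7: v0=D3 v1=B3 downbeat M6
bar 8: v0=C3 v1=C4 downbeat P8
  -> R4 @ bar 5 tick 0 v(0, 1): B2/E4 P4 untreated
  -> R4 @ bar 6 tick 0 v(0, 1): C3/D3 M2 untreated
  -> R7 @ bar 6 tick 0 v(1,): E4->D3 leap 14st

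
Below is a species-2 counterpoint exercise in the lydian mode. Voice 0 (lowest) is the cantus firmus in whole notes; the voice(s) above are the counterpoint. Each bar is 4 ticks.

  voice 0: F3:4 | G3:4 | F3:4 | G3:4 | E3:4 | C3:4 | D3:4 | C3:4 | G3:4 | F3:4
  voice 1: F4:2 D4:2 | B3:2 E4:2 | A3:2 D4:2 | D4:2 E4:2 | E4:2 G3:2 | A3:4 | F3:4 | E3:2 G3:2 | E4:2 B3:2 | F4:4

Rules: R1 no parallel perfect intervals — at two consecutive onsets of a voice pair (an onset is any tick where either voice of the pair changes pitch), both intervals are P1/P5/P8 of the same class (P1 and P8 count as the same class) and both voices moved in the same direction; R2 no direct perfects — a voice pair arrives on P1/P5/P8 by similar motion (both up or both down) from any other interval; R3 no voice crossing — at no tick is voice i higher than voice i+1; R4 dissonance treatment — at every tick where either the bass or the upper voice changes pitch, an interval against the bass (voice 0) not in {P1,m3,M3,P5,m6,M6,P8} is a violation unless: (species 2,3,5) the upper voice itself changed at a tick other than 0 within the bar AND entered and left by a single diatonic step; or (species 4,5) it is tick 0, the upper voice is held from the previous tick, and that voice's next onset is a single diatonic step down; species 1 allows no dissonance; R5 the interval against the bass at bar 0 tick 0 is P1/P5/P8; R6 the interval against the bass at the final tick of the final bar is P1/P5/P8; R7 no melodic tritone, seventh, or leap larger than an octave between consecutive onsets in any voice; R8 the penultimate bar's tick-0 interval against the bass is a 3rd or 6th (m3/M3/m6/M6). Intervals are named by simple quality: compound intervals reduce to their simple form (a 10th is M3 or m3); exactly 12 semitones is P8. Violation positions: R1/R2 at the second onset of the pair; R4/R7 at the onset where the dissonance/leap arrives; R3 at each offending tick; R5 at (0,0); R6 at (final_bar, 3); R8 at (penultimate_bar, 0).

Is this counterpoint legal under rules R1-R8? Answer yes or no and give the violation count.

bar 0: v0=F3 v1=F4 (P8)
bar 1: v0=G3 v1=B3 (M3)
bar 2: v0=F3 v1=A3 (M3)
bar 3: v0=G3 v1=D4 (P5)
bar 4: v0=E3 v1=E4 (P8)
bar 5: v0=C3 v1=A3 (M6)
bar 6: v0=D3 v1=F3 (m3)
bar 7: v0=C3 v1=E3 (M3)
bar 8: v0=G3 v1=E4 (M6)
bar 9: v0=F3 v1=F4 (P8)
  R7 @ bar9.0: B3->F4 leap 6st

No (1 violations)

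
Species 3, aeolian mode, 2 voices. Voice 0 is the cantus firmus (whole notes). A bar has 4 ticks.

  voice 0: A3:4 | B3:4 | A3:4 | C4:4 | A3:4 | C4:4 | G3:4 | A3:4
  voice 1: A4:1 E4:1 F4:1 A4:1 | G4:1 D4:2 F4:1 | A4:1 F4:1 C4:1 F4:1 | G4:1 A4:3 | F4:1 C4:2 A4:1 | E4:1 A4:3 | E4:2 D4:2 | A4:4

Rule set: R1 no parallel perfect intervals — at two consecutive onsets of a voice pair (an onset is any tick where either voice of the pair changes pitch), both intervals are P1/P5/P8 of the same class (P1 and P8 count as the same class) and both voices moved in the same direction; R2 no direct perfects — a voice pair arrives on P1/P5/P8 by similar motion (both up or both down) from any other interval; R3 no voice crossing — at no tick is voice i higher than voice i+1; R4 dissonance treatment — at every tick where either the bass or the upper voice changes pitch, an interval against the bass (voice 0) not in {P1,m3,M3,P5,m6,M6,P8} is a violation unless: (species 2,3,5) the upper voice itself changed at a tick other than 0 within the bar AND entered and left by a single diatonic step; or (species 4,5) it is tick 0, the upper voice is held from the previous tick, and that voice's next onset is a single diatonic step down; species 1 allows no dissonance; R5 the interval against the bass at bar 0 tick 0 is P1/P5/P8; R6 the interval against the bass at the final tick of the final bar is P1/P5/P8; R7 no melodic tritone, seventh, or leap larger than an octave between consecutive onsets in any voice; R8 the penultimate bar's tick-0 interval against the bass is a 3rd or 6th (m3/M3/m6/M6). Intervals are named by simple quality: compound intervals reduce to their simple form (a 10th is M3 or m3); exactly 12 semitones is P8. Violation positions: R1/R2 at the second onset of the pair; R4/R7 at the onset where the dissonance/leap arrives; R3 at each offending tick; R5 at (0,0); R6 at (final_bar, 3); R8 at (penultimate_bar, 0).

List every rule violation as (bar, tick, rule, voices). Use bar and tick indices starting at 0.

(1, 3, R4, (0, 1))
(3, 0, R2, (0, 1))
(7, 0, R2, (0, 1))

bar 0: v0=A3 v1=A4 downbeat P8
bar 1: v0=B3 v1=G4 downbeat m6
bar 2: v0=A3 v1=A4 downbeat P8
bar 3: v0=C4 v1=G4 downbeat P5
bar 4: v0=A3 v1=F4 downbeat m6
bar 5: v0=C4 v1=E4 downbeat M3
bar 6: v0=G3 v1=E4 downbeat M6
bar 7: v0=A3 v1=A4 downbeat P8
  -> R4 @ bar 1 tick 3 v(0, 1): B3/F4 TT untreated
  -> R2 @ bar 3 tick 0 v(0, 1): A3/F4 m6 -> C4/G4 P5 similar
  -> R2 @ bar 7 tick 0 v(0, 1): G3/D4 P5 -> A3/A4 P8 similar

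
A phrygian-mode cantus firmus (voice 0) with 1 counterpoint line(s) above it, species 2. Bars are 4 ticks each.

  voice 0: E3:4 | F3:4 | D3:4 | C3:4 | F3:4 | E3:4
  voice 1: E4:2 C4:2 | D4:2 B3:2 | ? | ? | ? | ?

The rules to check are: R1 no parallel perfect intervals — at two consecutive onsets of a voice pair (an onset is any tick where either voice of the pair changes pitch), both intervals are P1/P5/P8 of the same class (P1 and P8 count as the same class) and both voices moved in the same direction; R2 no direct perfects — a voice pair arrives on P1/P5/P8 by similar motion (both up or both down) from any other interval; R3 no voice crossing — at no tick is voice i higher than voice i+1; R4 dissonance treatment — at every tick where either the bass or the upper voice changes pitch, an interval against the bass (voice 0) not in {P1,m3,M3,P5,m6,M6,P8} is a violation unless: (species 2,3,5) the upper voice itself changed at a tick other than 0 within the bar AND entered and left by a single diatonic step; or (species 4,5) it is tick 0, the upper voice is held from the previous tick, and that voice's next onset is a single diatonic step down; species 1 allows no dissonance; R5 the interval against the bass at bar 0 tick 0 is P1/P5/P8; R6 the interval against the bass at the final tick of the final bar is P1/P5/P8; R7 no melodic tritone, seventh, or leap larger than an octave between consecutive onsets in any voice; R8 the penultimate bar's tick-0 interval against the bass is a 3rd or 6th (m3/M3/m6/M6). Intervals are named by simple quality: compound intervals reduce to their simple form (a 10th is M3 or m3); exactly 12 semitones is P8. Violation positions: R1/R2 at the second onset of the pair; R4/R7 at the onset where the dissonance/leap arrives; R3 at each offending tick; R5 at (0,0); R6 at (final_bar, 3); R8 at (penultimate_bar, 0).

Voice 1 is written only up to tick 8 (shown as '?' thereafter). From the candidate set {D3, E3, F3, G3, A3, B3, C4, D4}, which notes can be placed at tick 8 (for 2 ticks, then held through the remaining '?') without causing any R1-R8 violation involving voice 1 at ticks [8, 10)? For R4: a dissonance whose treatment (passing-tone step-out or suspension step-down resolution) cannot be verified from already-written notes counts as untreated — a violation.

D3: violates R2
E3: violates R4
F3: violates R7
G3: violates R4
A3: violates R2
B3: legal
C4: violates R4
D4: legal

{B3, D4}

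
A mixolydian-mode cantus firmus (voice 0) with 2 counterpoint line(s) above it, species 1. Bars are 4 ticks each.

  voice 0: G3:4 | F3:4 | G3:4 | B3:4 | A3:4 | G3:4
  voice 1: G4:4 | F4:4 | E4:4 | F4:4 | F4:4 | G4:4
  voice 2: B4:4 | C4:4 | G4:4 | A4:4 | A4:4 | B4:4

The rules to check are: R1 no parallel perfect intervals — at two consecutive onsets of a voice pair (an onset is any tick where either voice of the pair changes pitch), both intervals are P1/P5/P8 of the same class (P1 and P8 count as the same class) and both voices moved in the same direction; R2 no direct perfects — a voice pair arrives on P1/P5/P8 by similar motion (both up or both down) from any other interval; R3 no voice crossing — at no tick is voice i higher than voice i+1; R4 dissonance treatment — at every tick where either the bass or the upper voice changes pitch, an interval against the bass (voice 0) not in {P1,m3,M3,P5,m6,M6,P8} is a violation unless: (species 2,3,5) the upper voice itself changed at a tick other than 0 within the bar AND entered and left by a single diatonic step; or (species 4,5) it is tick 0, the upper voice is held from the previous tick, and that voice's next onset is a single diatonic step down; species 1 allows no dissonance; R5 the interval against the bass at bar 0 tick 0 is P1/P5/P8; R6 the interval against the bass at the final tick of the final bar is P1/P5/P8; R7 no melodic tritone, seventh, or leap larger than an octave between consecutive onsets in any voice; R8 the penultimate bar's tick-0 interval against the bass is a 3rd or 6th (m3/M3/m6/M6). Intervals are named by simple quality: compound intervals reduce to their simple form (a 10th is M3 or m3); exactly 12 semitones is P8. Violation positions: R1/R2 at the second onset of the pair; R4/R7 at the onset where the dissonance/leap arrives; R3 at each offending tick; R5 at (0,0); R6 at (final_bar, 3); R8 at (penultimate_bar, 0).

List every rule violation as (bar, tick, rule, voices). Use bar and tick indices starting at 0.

bar 0: v0=G3 v1=G4 v2=B4 downbeat M3
bar 1: v0=F3 v1=F4 v2=C4 downbeat P5
bar 2: v0=G3 v1=E4 v2=G4 downbeat P8
bar 3: v0=B3 v1=F4 v2=A4 downbeat m7
bar 4: v0=A3 v1=F4 v2=A4 downbeat P8
bar 5: v0=G3 v1=G4 v2=B4 downbeat M3
  -> R5 @ bar 0 tick 0 v(0, 2): opens on M3
  -> R1 @ bar 1 tick 0 v(0, 1): G3/G4 P8 -> F3/F4 P8 similar
  -> R2 @ bar 1 tick 0 v(0, 2): G3/B4 M3 -> F3/C4 P5 similar
  -> R3 @ bar 1 tick 0 v(1, 2): F4 above C4
  -> R7 @ bar 1 tick 0 v(2,): B4->C4 leap 11st
  -> R3 @ bar 1 tick 1 v(1, 2): F4 above C4
  -> R3 @ bar 1 tick 2 v(1, 2): F4 above C4
  -> R3 @ bar 1 tick 3 v(1, 2): F4 above C4
  -> R2 @ bar 2 tick 0 v(0, 2): F3/C4 P5 -> G3/G4 P8 similar
  -> R4 @ bar 3 tick 0 v(0, 1): B3/F4 TT untreated
  -> R4 @ bar 3 tick 0 v(0, 2): B3/A4 m7 untreated
  -> R8 @ bar 4 tick 0 v(0, 2): penult P8 not 3rd/6th
  -> R6 @ bar 5 tick 3 v(0, 2): closes on M3

(0, 0, R5, (0, 2))
(1, 0, R1, (0, 1))
(1, 0, R2, (0, 2))
(1, 0, R3, (1, 2))
(1, 0, R7, (2,))
(1, 1, R3, (1, 2))
(1, 2, R3, (1, 2))
(1, 3, R3, (1, 2))
(2, 0, R2, (0, 2))
(3, 0, R4, (0, 1))
(3, 0, R4, (0, 2))
(4, 0, R8, (0, 2))
(5, 3, R6, (0, 2))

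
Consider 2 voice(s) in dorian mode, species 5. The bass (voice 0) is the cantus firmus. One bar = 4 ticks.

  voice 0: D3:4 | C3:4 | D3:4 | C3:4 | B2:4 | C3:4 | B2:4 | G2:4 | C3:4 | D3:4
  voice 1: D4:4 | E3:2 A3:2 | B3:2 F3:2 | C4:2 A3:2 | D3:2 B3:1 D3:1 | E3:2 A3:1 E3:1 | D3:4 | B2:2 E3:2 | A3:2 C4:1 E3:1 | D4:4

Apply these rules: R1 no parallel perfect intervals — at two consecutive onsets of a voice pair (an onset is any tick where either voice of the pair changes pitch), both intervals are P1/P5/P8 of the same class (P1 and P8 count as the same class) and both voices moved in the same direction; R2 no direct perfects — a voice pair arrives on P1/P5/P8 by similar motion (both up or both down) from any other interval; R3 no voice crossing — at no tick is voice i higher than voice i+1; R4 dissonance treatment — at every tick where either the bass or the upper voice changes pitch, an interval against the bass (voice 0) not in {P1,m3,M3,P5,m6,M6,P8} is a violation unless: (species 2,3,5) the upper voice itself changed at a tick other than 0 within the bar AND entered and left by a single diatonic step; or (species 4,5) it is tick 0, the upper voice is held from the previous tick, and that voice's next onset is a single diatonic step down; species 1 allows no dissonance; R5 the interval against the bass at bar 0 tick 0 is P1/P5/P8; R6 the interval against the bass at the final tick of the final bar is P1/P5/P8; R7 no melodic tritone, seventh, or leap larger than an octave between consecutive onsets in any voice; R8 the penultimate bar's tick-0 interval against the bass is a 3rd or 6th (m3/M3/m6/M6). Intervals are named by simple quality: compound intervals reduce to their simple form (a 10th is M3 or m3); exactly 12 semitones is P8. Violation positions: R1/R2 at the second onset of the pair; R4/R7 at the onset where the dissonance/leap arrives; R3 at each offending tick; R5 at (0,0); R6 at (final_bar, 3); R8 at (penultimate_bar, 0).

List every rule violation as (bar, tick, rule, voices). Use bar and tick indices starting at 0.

(1, 0, R7, (1,))
(2, 2, R7, (1,))
(9, 0, R2, (0, 1))
(9, 0, R7, (1,))

bar 0: v0=D3 v1=D4 downbeat P8
bar 1: v0=C3 v1=E3 downbeat M3
bar 2: v0=D3 v1=B3 downbeat M6
bar 3: v0=C3 v1=C4 downbeat P8
bar 4: v0=B2 v1=D3 downbeat m3
bar 5: v0=C3 v1=E3 downbeat M3
bar 6: v0=B2 v1=D3 downbeat m3
bar 7: v0=G2 v1=B2 downbeat M3
bar 8: v0=C3 v1=A3 downbeat M6
bar 9: v0=D3 v1=D4 downbeat P8
  -> R7 @ bar 1 tick 0 v(1,): D4->E3 leap 10st
  -> R7 @ bar 2 tick 2 v(1,): B3->F3 leap 6st
  -> R2 @ bar 9 tick 0 v(0, 1): C3/E3 M3 -> D3/D4 P8 similar
  -> R7 @ bar 9 tick 0 v(1,): E3->D4 leap 10st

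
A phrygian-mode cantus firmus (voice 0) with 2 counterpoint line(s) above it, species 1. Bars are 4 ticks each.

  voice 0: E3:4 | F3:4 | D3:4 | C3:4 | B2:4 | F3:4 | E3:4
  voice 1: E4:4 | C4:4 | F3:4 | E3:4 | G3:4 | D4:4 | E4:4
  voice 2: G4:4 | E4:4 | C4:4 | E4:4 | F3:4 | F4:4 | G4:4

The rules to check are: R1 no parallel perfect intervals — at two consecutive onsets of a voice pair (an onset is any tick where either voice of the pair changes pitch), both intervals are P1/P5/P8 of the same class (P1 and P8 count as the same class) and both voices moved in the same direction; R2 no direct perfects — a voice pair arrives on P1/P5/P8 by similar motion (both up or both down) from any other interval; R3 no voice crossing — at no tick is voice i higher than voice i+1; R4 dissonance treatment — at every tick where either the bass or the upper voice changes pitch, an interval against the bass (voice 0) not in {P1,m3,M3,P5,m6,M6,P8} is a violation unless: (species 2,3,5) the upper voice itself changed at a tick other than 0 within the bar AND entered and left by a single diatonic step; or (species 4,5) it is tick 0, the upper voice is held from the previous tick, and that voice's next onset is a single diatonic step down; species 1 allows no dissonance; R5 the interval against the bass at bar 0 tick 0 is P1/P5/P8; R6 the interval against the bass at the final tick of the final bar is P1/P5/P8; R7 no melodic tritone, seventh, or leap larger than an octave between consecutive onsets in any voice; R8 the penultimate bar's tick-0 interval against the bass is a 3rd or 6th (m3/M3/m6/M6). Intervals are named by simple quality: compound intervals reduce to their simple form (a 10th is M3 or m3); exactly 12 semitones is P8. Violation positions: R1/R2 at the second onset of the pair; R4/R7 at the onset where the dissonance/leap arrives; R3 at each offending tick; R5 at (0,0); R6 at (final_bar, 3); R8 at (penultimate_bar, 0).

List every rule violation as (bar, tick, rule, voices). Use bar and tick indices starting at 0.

(0, 0, R5, (0, 2))
(1, 0, R4, (0, 2))
(2, 0, R2, (1, 2))
(2, 0, R4, (0, 2))
(4, 0, R3, (1, 2))
(4, 0, R4, (0, 2))
(4, 0, R7, (2,))
(4, 1, R3, (1, 2))
(4, 2, R3, (1, 2))
(4, 3, R3, (1, 2))
(5, 0, R2, (0, 2))
(5, 0, R7, (0,))
(5, 0, R8, (0, 2))
(6, 3, R6, (0, 2))

bar 0: v0=E3 v1=E4 v2=G4 downbeat m3
bar 1: v0=F3 v1=C4 v2=E4 downbeat M7
bar 2: v0=D3 v1=F3 v2=C4 downbeat m7
bar 3: v0=C3 v1=E3 v2=E4 downbeat M3
bar 4: v0=B2 v1=G3 v2=F3 downbeat TT
bar 5: v0=F3 v1=D4 v2=F4 downbeat P8
bar 6: v0=E3 v1=E4 v2=G4 downbeat m3
  -> R5 @ bar 0 tick 0 v(0, 2): opens on m3
  -> R4 @ bar 1 tick 0 v(0, 2): F3/E4 M7 untreated
  -> R2 @ bar 2 tick 0 v(1, 2): C4/E4 M3 -> F3/C4 P5 similar
  -> R4 @ bar 2 tick 0 v(0, 2): D3/C4 m7 untreated
  -> R3 @ bar 4 tick 0 v(1, 2): G3 above F3
  -> R4 @ bar 4 tick 0 v(0, 2): B2/F3 TT untreated
  -> R7 @ bar 4 tick 0 v(2,): E4->F3 leap 11st
  -> R3 @ bar 4 tick 1 v(1, 2): G3 above F3
  -> R3 @ bar 4 tick 2 v(1, 2): G3 above F3
  -> R3 @ bar 4 tick 3 v(1, 2): G3 above F3
  -> R2 @ bar 5 tick 0 v(0, 2): B2/F3 TT -> F3/F4 P8 similar
  -> R7 @ bar 5 tick 0 v(0,): B2->F3 leap 6st
  -> R8 @ bar 5 tick 0 v(0, 2): penult P8 not 3rd/6th
  -> R6 @ bar 6 tick 3 v(0, 2): closes on m3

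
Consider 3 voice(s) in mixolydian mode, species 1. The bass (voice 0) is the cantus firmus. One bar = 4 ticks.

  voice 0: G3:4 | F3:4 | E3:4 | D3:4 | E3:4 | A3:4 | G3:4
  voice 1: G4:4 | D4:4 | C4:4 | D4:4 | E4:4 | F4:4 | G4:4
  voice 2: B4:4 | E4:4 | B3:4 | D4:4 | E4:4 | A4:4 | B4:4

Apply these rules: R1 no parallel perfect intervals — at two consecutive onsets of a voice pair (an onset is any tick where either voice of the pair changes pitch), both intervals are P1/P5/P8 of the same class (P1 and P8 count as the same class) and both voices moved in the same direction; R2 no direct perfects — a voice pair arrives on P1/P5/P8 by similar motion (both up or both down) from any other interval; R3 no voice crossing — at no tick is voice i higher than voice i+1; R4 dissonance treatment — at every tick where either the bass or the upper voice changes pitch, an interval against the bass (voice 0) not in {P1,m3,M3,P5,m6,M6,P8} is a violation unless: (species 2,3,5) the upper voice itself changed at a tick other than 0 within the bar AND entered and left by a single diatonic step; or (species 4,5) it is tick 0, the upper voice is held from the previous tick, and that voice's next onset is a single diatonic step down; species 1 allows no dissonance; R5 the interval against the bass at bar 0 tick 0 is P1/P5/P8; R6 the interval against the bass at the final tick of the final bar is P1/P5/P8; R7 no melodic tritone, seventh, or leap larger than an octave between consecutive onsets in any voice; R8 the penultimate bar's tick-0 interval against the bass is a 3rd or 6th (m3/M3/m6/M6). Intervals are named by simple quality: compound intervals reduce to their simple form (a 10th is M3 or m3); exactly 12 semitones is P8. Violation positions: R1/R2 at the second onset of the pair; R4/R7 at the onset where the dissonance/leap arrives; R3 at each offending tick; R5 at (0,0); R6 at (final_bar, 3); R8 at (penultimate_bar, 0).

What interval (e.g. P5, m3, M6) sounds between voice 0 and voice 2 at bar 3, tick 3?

P8

voice 0=D3 voice 2=D4 -> P8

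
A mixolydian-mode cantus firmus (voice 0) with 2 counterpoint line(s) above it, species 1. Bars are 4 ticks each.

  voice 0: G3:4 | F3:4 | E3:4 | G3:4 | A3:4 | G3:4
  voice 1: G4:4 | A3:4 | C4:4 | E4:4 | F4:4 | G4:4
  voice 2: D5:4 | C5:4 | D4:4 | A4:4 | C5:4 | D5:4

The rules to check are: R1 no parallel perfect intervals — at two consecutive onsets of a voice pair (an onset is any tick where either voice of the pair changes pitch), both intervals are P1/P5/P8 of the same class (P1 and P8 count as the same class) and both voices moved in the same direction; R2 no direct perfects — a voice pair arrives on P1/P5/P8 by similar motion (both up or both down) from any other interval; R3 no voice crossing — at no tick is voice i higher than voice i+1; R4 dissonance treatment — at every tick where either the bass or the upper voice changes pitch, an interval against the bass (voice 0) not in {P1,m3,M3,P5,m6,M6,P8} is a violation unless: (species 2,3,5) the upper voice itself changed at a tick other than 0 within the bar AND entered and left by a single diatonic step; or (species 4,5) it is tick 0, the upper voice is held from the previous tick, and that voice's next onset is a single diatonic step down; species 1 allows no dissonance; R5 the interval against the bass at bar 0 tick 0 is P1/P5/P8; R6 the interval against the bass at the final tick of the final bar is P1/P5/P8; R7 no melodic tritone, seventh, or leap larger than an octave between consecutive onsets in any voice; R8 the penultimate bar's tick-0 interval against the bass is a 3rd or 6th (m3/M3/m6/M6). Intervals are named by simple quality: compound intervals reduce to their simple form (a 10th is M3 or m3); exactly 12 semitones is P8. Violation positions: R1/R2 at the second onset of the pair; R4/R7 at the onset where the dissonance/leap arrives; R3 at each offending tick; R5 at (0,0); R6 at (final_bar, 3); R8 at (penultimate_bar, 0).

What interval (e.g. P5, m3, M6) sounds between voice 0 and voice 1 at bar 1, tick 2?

M3

voice 0=F3 voice 1=A3 -> M3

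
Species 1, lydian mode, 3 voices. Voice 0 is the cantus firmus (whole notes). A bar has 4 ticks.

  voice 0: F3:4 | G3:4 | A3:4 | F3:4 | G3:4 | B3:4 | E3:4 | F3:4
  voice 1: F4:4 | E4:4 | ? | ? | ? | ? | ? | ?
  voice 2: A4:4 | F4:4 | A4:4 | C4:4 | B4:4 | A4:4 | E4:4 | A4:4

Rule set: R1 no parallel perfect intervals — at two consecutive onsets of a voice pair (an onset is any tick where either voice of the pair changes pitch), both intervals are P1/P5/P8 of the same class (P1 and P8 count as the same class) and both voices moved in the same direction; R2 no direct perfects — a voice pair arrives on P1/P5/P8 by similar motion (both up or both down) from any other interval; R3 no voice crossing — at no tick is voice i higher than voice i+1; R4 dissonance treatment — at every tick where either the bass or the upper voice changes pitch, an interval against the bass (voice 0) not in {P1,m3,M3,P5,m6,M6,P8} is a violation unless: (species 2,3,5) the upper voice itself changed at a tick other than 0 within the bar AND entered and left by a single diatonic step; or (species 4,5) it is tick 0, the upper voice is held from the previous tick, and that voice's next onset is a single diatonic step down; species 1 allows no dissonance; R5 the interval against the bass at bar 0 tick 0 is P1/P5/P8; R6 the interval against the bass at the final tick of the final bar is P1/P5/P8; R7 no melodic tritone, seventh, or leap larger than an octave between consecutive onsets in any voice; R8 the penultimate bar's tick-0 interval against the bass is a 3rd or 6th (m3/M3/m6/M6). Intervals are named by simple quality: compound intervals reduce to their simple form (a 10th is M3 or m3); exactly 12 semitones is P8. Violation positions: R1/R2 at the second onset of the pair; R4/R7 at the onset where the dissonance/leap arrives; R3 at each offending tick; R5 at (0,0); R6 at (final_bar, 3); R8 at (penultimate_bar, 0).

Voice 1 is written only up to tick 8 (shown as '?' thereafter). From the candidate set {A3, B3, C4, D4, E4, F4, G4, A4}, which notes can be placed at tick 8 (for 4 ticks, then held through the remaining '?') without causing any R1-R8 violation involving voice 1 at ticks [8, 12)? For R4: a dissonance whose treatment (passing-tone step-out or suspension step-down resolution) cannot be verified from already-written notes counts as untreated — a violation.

{A3, C4, E4, F4}

A3: legal
B3: violates R4
C4: legal
D4: violates R4
E4: legal
F4: legal
G4: violates R4
A4: violates R2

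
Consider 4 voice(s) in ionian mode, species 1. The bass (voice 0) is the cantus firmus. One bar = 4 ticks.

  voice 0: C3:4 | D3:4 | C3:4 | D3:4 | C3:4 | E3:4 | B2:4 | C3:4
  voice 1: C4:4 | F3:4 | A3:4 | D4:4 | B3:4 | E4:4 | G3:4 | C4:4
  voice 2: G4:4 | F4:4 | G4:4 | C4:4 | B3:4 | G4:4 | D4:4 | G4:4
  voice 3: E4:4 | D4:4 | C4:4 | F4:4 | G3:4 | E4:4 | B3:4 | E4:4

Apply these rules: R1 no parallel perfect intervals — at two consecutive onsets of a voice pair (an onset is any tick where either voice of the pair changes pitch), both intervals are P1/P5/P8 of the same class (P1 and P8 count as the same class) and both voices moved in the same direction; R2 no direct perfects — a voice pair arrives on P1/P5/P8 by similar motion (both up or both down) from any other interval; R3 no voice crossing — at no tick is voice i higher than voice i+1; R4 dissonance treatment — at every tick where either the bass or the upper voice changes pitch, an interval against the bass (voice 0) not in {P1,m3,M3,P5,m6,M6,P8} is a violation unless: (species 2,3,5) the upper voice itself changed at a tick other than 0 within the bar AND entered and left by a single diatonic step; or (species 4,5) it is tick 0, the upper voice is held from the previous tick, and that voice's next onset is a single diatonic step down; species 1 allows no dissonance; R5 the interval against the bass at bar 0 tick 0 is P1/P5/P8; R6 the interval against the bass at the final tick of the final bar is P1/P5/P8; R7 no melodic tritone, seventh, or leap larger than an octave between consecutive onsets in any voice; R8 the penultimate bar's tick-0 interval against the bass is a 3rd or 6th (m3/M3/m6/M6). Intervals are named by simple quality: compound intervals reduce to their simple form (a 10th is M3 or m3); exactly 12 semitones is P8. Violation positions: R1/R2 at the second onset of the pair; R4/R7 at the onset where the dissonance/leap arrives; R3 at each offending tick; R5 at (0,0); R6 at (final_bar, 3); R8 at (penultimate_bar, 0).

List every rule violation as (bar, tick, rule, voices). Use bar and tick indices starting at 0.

(0, 0, R3, (2, 3))
(0, 0, R5, (0, 3))
(0, 1, R3, (2, 3))
(0, 2, R3, (2, 3))
(0, 3, R3, (2, 3))
(1, 0, R2, (1, 2))
(1, 0, R3, (2, 3))
(1, 1, R3, (2, 3))
(1, 2, R3, (2, 3))
(1, 3, R3, (2, 3))
(2, 0, R1, (0, 3))
(2, 0, R3, (2, 3))
(2, 1, R3, (2, 3))
(2, 2, R3, (2, 3))
(2, 3, R3, (2, 3))
(3, 0, R2, (0, 1))
(3, 0, R3, (1, 2))
(3, 0, R4, (0, 2))
(3, 1, R3, (1, 2))
(3, 2, R3, (1, 2))
(3, 3, R3, (1, 2))
(4, 0, R2, (0, 3))
(4, 0, R2, (1, 2))
(4, 0, R3, (2, 3))
(4, 0, R4, (0, 1))
(4, 0, R4, (0, 2))
(4, 0, R7, (3,))
(4, 1, R3, (2, 3))
(4, 2, R3, (2, 3))
(4, 3, R3, (2, 3))
(5, 0, R2, (0, 1))
(5, 0, R2, (0, 3))
(5, 0, R2, (1, 3))
(5, 0, R3, (2, 3))
(5, 1, R3, (2, 3))
(5, 2, R3, (2, 3))
(5, 3, R3, (2, 3))
(6, 0, R1, (0, 3))
(6, 0, R2, (1, 2))
(6, 0, R3, (2, 3))
(6, 0, R8, (0, 3))
(6, 1, R3, (2, 3))
(6, 2, R3, (2, 3))
(6, 3, R3, (2, 3))
(7, 0, R1, (1, 2))
(7, 0, R2, (0, 1))
(7, 0, R2, (0, 2))
(7, 0, R3, (2, 3))
(7, 1, R3, (2, 3))
(7, 2, R3, (2, 3))
(7, 3, R3, (2, 3))
(7, 3, R6, (0, 3))

bar 0: v0=C3 v1=C4 v2=G4 v3=E4 downbeat M3
bar 1: v0=D3 v1=F3 v2=F4 v3=D4 downbeat P8
bar 2: v0=C3 v1=A3 v2=G4 v3=C4 downbeat P8
bar 3: v0=D3 v1=D4 v2=C4 v3=F4 downbeat m3
bar 4: v0=C3 v1=B3 v2=B3 v3=G3 downbeat P5
bar 5: v0=E3 v1=E4 v2=G4 v3=E4 downbeat P8
bar 6: v0=B2 v1=G3 v2=D4 v3=B3 downbeat P8
bar 7: v0=C3 v1=C4 v2=G4 v3=E4 downbeat M3
  -> R3 @ bar 0 tick 0 v(2, 3): G4 above E4
  -> R5 @ bar 0 tick 0 v(0, 3): opens on M3
  -> R3 @ bar 0 tick 1 v(2, 3): G4 above E4
  -> R3 @ bar 0 tick 2 v(2, 3): G4 above E4
  -> R3 @ bar 0 tick 3 v(2, 3): G4 above E4
  -> R2 @ bar 1 tick 0 v(1, 2): C4/G4 P5 -> F3/F4 P8 similar
  -> R3 @ bar 1 tick 0 v(2, 3): F4 above D4
  -> R3 @ bar 1 tick 1 v(2, 3): F4 above D4
  -> R3 @ bar 1 tick 2 v(2, 3): F4 above D4
  -> R3 @ bar 1 tick 3 v(2, 3): F4 above D4
  -> R1 @ bar 2 tick 0 v(0, 3): D3/D4 P8 -> C3/C4 P8 similar
  -> R3 @ bar 2 tick 0 v(2, 3): G4 above C4
  -> R3 @ bar 2 tick 1 v(2, 3): G4 above C4
  -> R3 @ bar 2 tick 2 v(2, 3): G4 above C4
  -> R3 @ bar 2 tick 3 v(2, 3): G4 above C4
  -> R2 @ bar 3 tick 0 v(0, 1): C3/A3 M6 -> D3/D4 P8 similar
  -> R3 @ bar 3 tick 0 v(1, 2): D4 above C4
  -> R4 @ bar 3 tick 0 v(0, 2): D3/C4 m7 untreated
  -> R3 @ bar 3 tick 1 v(1, 2): D4 above C4
  -> R3 @ bar 3 tick 2 v(1, 2): D4 above C4
  -> R3 @ bar 3 tick 3 v(1, 2): D4 above C4
  -> R2 @ bar 4 tick 0 v(0, 3): D3/F4 m3 -> C3/G3 P5 similar
  -> R2 @ bar 4 tick 0 v(1, 2): D4/C4 M2 -> B3/B3 P1 similar
  -> R3 @ bar 4 tick 0 v(2, 3): B3 above G3
  -> R4 @ bar 4 tick 0 v(0, 1): C3/B3 M7 untreated
  -> R4 @ bar 4 tick 0 v(0, 2): C3/B3 M7 untreated
  -> R7 @ bar 4 tick 0 v(3,): F4->G3 leap 10st
  -> R3 @ bar 4 tick 1 v(2, 3): B3 above G3
  -> R3 @ bar 4 tick 2 v(2, 3): B3 above G3
  -> R3 @ bar 4 tick 3 v(2, 3): B3 above G3
  -> R2 @ bar 5 tick 0 v(0, 1): C3/B3 M7 -> E3/E4 P8 similar
  -> R2 @ bar 5 tick 0 v(0, 3): C3/G3 P5 -> E3/E4 P8 similar
  -> R2 @ bar 5 tick 0 v(1, 3): B3/G3 M3 -> E4/E4 P1 similar
  -> R3 @ bar 5 tick 0 v(2, 3): G4 above E4
  -> R3 @ bar 5 tick 1 v(2, 3): G4 above E4
  -> R3 @ bar 5 tick 2 v(2, 3): G4 above E4
  -> R3 @ bar 5 tick 3 v(2, 3): G4 above E4
  -> R1 @ bar 6 tick 0 v(0, 3): E3/E4 P8 -> B2/B3 P8 similar
  -> R2 @ bar 6 tick 0 v(1, 2): E4/G4 m3 -> G3/D4 P5 similar
  -> R3 @ bar 6 tick 0 v(2, 3): D4 above B3
  -> R8 @ bar 6 tick 0 v(0, 3): penult P8 not 3rd/6th
  -> R3 @ bar 6 tick 1 v(2, 3): D4 above B3
  -> R3 @ bar 6 tick 2 v(2, 3): D4 above B3
  -> R3 @ bar 6 tick 3 v(2, 3): D4 above B3
  -> R1 @ bar 7 tick 0 v(1, 2): G3/D4 P5 -> C4/G4 P5 similar
  -> R2 @ bar 7 tick 0 v(0, 1): B2/G3 m6 -> C3/C4 P8 similar
  -> R2 @ bar 7 tick 0 v(0, 2): B2/D4 m3 -> C3/G4 P5 similar
  -> R3 @ bar 7 tick 0 v(2, 3): G4 above E4
  -> R3 @ bar 7 tick 1 v(2, 3): G4 above E4
  -> R3 @ bar 7 tick 2 v(2, 3): G4 above E4
  -> R3 @ bar 7 tick 3 v(2, 3): G4 above E4
  -> R6 @ bar 7 tick 3 v(0, 3): closes on M3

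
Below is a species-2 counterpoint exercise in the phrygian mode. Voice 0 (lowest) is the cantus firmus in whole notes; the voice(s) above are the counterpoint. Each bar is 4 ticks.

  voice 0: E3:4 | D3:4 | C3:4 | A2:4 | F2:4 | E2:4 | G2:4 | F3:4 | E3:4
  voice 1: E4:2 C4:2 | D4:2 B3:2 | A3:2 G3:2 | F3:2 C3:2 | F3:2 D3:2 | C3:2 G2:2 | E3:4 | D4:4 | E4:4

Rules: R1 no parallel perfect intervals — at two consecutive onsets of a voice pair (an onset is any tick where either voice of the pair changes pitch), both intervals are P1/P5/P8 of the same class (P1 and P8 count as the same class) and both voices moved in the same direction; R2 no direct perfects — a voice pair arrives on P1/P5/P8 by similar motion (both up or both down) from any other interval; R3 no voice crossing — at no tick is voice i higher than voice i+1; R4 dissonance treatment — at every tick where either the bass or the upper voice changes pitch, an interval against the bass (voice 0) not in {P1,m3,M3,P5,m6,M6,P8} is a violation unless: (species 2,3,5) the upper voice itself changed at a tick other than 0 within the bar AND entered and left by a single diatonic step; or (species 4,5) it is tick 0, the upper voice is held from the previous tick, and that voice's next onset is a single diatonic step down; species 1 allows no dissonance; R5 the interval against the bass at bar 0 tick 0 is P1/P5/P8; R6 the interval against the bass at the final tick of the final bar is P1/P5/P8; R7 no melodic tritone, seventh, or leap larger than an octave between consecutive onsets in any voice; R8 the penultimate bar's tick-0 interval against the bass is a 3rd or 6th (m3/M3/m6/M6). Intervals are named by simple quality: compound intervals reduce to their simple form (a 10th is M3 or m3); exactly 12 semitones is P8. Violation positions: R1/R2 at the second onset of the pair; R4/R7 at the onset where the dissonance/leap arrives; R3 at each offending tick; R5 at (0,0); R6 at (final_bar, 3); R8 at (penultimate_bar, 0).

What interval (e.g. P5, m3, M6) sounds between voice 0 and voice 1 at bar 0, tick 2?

m6

voice 0=E3 voice 1=C4 -> m6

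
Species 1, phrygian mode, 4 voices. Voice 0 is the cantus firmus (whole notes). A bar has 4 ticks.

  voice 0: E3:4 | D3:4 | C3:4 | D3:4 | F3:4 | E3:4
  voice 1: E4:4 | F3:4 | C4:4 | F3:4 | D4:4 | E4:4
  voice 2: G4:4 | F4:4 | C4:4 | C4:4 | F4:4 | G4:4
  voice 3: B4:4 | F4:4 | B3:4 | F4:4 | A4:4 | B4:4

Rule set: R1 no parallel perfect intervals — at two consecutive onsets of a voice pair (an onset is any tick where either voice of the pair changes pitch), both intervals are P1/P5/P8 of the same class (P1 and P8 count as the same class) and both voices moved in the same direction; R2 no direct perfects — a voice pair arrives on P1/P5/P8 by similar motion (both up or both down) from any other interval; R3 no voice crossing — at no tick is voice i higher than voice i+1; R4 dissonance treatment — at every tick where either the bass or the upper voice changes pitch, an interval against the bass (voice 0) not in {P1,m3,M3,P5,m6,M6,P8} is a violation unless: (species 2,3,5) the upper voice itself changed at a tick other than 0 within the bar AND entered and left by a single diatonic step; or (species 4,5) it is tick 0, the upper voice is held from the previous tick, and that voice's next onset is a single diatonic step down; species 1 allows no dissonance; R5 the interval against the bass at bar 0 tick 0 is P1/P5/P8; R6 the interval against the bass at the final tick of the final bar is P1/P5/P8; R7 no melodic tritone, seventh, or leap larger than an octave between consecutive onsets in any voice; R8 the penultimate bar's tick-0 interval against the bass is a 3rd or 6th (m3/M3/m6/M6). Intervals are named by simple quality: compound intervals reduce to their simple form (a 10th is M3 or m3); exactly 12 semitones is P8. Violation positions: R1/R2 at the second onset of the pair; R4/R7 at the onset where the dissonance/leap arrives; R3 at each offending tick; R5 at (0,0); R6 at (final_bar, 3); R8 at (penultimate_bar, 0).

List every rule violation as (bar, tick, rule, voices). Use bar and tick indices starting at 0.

bar 0: v0=E3 v1=E4 v2=G4 v3=B4 downbeat P5
bar 1: v0=D3 v1=F3 v2=F4 v3=F4 downbeat m3
bar 2: v0=C3 v1=C4 v2=C4 v3=B3 downbeat M7
bar 3: v0=D3 v1=F3 v2=C4 v3=F4 downbeat m3
bar 4: v0=F3 v1=D4 v2=F4 v3=A4 downbeat M3
bar 5: v0=E3 v1=E4 v2=G4 v3=B4 downbeat P5
  -> R5 @ bar 0 tick 0 v(0, 2): opens on m3
  -> R2 @ bar 1 tick 0 v(1, 2): E4/G4 m3 -> F3/F4 P8 similar
  -> R2 @ bar 1 tick 0 v(1, 3): E4/B4 P5 -> F3/F4 P8 similar
  -> R2 @ bar 1 tick 0 v(2, 3): G4/B4 M3 -> F4/F4 P1 similar
  -> R7 @ bar 1 tick 0 v(1,): E4->F3 leap 11st
  -> R7 @ bar 1 tick 0 v(3,): B4->F4 leap 6st
  -> R2 @ bar 2 tick 0 v(0, 2): D3/F4 m3 -> C3/C4 P8 similar
  -> R3 @ bar 2 tick 0 v(2, 3): C4 above B3
  -> R4 @ bar 2 tick 0 v(0, 3): C3/B3 M7 untreated
  -> R7 @ bar 2 tick 0 v(3,): F4->B3 leap 6st
  -> R3 @ bar 2 tick 1 v(2, 3): C4 above B3
  -> R3 @ bar 2 tick 2 v(2, 3): C4 above B3
  -> R3 @ bar 2 tick 3 v(2, 3): C4 above B3
  -> R4 @ bar 3 tick 0 v(0, 2): D3/C4 m7 untreated
  -> R7 @ bar 3 tick 0 v(3,): B3->F4 leap 6st
  -> R2 @ bar 4 tick 0 v(0, 2): D3/C4 m7 -> F3/F4 P8 similar
  -> R2 @ bar 4 tick 0 v(1, 3): F3/F4 P8 -> D4/A4 P5 similar
  -> R8 @ bar 4 tick 0 v(0, 2): penult P8 not 3rd/6th
  -> R1 @ bar 5 tick 0 v(1, 3): D4/A4 P5 -> E4/B4 P5 similar
  -> R6 @ bar 5 tick 3 v(0, 2): closes on m3

(0, 0, R5, (0, 2))
(1, 0, R2, (1, 2))
(1, 0, R2, (1, 3))
(1, 0, R2, (2, 3))
(1, 0, R7, (1,))
(1, 0, R7, (3,))
(2, 0, R2, (0, 2))
(2, 0, R3, (2, 3))
(2, 0, R4, (0, 3))
(2, 0, R7, (3,))
(2, 1, R3, (2, 3))
(2, 2, R3, (2, 3))
(2, 3, R3, (2, 3))
(3, 0, R4, (0, 2))
(3, 0, R7, (3,))
(4, 0, R2, (0, 2))
(4, 0, R2, (1, 3))
(4, 0, R8, (0, 2))
(5, 0, R1, (1, 3))
(5, 3, R6, (0, 2))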